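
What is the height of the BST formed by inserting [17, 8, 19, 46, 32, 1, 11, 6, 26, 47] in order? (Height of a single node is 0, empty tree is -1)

Insertion order: [17, 8, 19, 46, 32, 1, 11, 6, 26, 47]
Tree (level-order array): [17, 8, 19, 1, 11, None, 46, None, 6, None, None, 32, 47, None, None, 26]
Compute height bottom-up (empty subtree = -1):
  height(6) = 1 + max(-1, -1) = 0
  height(1) = 1 + max(-1, 0) = 1
  height(11) = 1 + max(-1, -1) = 0
  height(8) = 1 + max(1, 0) = 2
  height(26) = 1 + max(-1, -1) = 0
  height(32) = 1 + max(0, -1) = 1
  height(47) = 1 + max(-1, -1) = 0
  height(46) = 1 + max(1, 0) = 2
  height(19) = 1 + max(-1, 2) = 3
  height(17) = 1 + max(2, 3) = 4
Height = 4


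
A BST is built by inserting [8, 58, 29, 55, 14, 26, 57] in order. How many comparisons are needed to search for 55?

Search path for 55: 8 -> 58 -> 29 -> 55
Found: True
Comparisons: 4


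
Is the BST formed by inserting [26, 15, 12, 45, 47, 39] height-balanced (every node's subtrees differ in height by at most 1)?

Tree (level-order array): [26, 15, 45, 12, None, 39, 47]
Definition: a tree is height-balanced if, at every node, |h(left) - h(right)| <= 1 (empty subtree has height -1).
Bottom-up per-node check:
  node 12: h_left=-1, h_right=-1, diff=0 [OK], height=0
  node 15: h_left=0, h_right=-1, diff=1 [OK], height=1
  node 39: h_left=-1, h_right=-1, diff=0 [OK], height=0
  node 47: h_left=-1, h_right=-1, diff=0 [OK], height=0
  node 45: h_left=0, h_right=0, diff=0 [OK], height=1
  node 26: h_left=1, h_right=1, diff=0 [OK], height=2
All nodes satisfy the balance condition.
Result: Balanced


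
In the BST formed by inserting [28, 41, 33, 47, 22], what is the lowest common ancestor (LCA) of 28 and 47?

Tree insertion order: [28, 41, 33, 47, 22]
Tree (level-order array): [28, 22, 41, None, None, 33, 47]
In a BST, the LCA of p=28, q=47 is the first node v on the
root-to-leaf path with p <= v <= q (go left if both < v, right if both > v).
Walk from root:
  at 28: 28 <= 28 <= 47, this is the LCA
LCA = 28


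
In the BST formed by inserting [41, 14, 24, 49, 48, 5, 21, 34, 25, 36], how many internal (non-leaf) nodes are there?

Tree built from: [41, 14, 24, 49, 48, 5, 21, 34, 25, 36]
Tree (level-order array): [41, 14, 49, 5, 24, 48, None, None, None, 21, 34, None, None, None, None, 25, 36]
Rule: An internal node has at least one child.
Per-node child counts:
  node 41: 2 child(ren)
  node 14: 2 child(ren)
  node 5: 0 child(ren)
  node 24: 2 child(ren)
  node 21: 0 child(ren)
  node 34: 2 child(ren)
  node 25: 0 child(ren)
  node 36: 0 child(ren)
  node 49: 1 child(ren)
  node 48: 0 child(ren)
Matching nodes: [41, 14, 24, 34, 49]
Count of internal (non-leaf) nodes: 5


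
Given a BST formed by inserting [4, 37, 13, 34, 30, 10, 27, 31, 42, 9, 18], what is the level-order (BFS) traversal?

Tree insertion order: [4, 37, 13, 34, 30, 10, 27, 31, 42, 9, 18]
Tree (level-order array): [4, None, 37, 13, 42, 10, 34, None, None, 9, None, 30, None, None, None, 27, 31, 18]
BFS from the root, enqueuing left then right child of each popped node:
  queue [4] -> pop 4, enqueue [37], visited so far: [4]
  queue [37] -> pop 37, enqueue [13, 42], visited so far: [4, 37]
  queue [13, 42] -> pop 13, enqueue [10, 34], visited so far: [4, 37, 13]
  queue [42, 10, 34] -> pop 42, enqueue [none], visited so far: [4, 37, 13, 42]
  queue [10, 34] -> pop 10, enqueue [9], visited so far: [4, 37, 13, 42, 10]
  queue [34, 9] -> pop 34, enqueue [30], visited so far: [4, 37, 13, 42, 10, 34]
  queue [9, 30] -> pop 9, enqueue [none], visited so far: [4, 37, 13, 42, 10, 34, 9]
  queue [30] -> pop 30, enqueue [27, 31], visited so far: [4, 37, 13, 42, 10, 34, 9, 30]
  queue [27, 31] -> pop 27, enqueue [18], visited so far: [4, 37, 13, 42, 10, 34, 9, 30, 27]
  queue [31, 18] -> pop 31, enqueue [none], visited so far: [4, 37, 13, 42, 10, 34, 9, 30, 27, 31]
  queue [18] -> pop 18, enqueue [none], visited so far: [4, 37, 13, 42, 10, 34, 9, 30, 27, 31, 18]
Result: [4, 37, 13, 42, 10, 34, 9, 30, 27, 31, 18]


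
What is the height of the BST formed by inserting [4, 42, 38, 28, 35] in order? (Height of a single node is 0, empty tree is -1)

Insertion order: [4, 42, 38, 28, 35]
Tree (level-order array): [4, None, 42, 38, None, 28, None, None, 35]
Compute height bottom-up (empty subtree = -1):
  height(35) = 1 + max(-1, -1) = 0
  height(28) = 1 + max(-1, 0) = 1
  height(38) = 1 + max(1, -1) = 2
  height(42) = 1 + max(2, -1) = 3
  height(4) = 1 + max(-1, 3) = 4
Height = 4


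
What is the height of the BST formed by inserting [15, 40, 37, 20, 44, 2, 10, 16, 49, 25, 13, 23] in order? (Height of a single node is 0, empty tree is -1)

Insertion order: [15, 40, 37, 20, 44, 2, 10, 16, 49, 25, 13, 23]
Tree (level-order array): [15, 2, 40, None, 10, 37, 44, None, 13, 20, None, None, 49, None, None, 16, 25, None, None, None, None, 23]
Compute height bottom-up (empty subtree = -1):
  height(13) = 1 + max(-1, -1) = 0
  height(10) = 1 + max(-1, 0) = 1
  height(2) = 1 + max(-1, 1) = 2
  height(16) = 1 + max(-1, -1) = 0
  height(23) = 1 + max(-1, -1) = 0
  height(25) = 1 + max(0, -1) = 1
  height(20) = 1 + max(0, 1) = 2
  height(37) = 1 + max(2, -1) = 3
  height(49) = 1 + max(-1, -1) = 0
  height(44) = 1 + max(-1, 0) = 1
  height(40) = 1 + max(3, 1) = 4
  height(15) = 1 + max(2, 4) = 5
Height = 5


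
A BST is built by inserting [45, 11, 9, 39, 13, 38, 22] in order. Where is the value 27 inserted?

Starting tree (level order): [45, 11, None, 9, 39, None, None, 13, None, None, 38, 22]
Insertion path: 45 -> 11 -> 39 -> 13 -> 38 -> 22
Result: insert 27 as right child of 22
Final tree (level order): [45, 11, None, 9, 39, None, None, 13, None, None, 38, 22, None, None, 27]


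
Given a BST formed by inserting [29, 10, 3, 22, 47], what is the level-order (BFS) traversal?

Tree insertion order: [29, 10, 3, 22, 47]
Tree (level-order array): [29, 10, 47, 3, 22]
BFS from the root, enqueuing left then right child of each popped node:
  queue [29] -> pop 29, enqueue [10, 47], visited so far: [29]
  queue [10, 47] -> pop 10, enqueue [3, 22], visited so far: [29, 10]
  queue [47, 3, 22] -> pop 47, enqueue [none], visited so far: [29, 10, 47]
  queue [3, 22] -> pop 3, enqueue [none], visited so far: [29, 10, 47, 3]
  queue [22] -> pop 22, enqueue [none], visited so far: [29, 10, 47, 3, 22]
Result: [29, 10, 47, 3, 22]


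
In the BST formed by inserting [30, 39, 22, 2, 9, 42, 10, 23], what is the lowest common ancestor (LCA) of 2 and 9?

Tree insertion order: [30, 39, 22, 2, 9, 42, 10, 23]
Tree (level-order array): [30, 22, 39, 2, 23, None, 42, None, 9, None, None, None, None, None, 10]
In a BST, the LCA of p=2, q=9 is the first node v on the
root-to-leaf path with p <= v <= q (go left if both < v, right if both > v).
Walk from root:
  at 30: both 2 and 9 < 30, go left
  at 22: both 2 and 9 < 22, go left
  at 2: 2 <= 2 <= 9, this is the LCA
LCA = 2


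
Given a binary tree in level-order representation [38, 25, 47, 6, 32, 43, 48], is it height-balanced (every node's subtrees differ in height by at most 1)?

Tree (level-order array): [38, 25, 47, 6, 32, 43, 48]
Definition: a tree is height-balanced if, at every node, |h(left) - h(right)| <= 1 (empty subtree has height -1).
Bottom-up per-node check:
  node 6: h_left=-1, h_right=-1, diff=0 [OK], height=0
  node 32: h_left=-1, h_right=-1, diff=0 [OK], height=0
  node 25: h_left=0, h_right=0, diff=0 [OK], height=1
  node 43: h_left=-1, h_right=-1, diff=0 [OK], height=0
  node 48: h_left=-1, h_right=-1, diff=0 [OK], height=0
  node 47: h_left=0, h_right=0, diff=0 [OK], height=1
  node 38: h_left=1, h_right=1, diff=0 [OK], height=2
All nodes satisfy the balance condition.
Result: Balanced


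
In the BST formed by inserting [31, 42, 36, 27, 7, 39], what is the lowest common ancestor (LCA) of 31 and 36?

Tree insertion order: [31, 42, 36, 27, 7, 39]
Tree (level-order array): [31, 27, 42, 7, None, 36, None, None, None, None, 39]
In a BST, the LCA of p=31, q=36 is the first node v on the
root-to-leaf path with p <= v <= q (go left if both < v, right if both > v).
Walk from root:
  at 31: 31 <= 31 <= 36, this is the LCA
LCA = 31


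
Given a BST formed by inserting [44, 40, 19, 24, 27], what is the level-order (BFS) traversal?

Tree insertion order: [44, 40, 19, 24, 27]
Tree (level-order array): [44, 40, None, 19, None, None, 24, None, 27]
BFS from the root, enqueuing left then right child of each popped node:
  queue [44] -> pop 44, enqueue [40], visited so far: [44]
  queue [40] -> pop 40, enqueue [19], visited so far: [44, 40]
  queue [19] -> pop 19, enqueue [24], visited so far: [44, 40, 19]
  queue [24] -> pop 24, enqueue [27], visited so far: [44, 40, 19, 24]
  queue [27] -> pop 27, enqueue [none], visited so far: [44, 40, 19, 24, 27]
Result: [44, 40, 19, 24, 27]


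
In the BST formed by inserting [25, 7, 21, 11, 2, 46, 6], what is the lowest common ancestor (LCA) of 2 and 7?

Tree insertion order: [25, 7, 21, 11, 2, 46, 6]
Tree (level-order array): [25, 7, 46, 2, 21, None, None, None, 6, 11]
In a BST, the LCA of p=2, q=7 is the first node v on the
root-to-leaf path with p <= v <= q (go left if both < v, right if both > v).
Walk from root:
  at 25: both 2 and 7 < 25, go left
  at 7: 2 <= 7 <= 7, this is the LCA
LCA = 7


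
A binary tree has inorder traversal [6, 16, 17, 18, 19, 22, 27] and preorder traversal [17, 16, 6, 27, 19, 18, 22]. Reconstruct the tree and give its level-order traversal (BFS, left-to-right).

Inorder:  [6, 16, 17, 18, 19, 22, 27]
Preorder: [17, 16, 6, 27, 19, 18, 22]
Algorithm: preorder visits root first, so consume preorder in order;
for each root, split the current inorder slice at that value into
left-subtree inorder and right-subtree inorder, then recurse.
Recursive splits:
  root=17; inorder splits into left=[6, 16], right=[18, 19, 22, 27]
  root=16; inorder splits into left=[6], right=[]
  root=6; inorder splits into left=[], right=[]
  root=27; inorder splits into left=[18, 19, 22], right=[]
  root=19; inorder splits into left=[18], right=[22]
  root=18; inorder splits into left=[], right=[]
  root=22; inorder splits into left=[], right=[]
Reconstructed level-order: [17, 16, 27, 6, 19, 18, 22]


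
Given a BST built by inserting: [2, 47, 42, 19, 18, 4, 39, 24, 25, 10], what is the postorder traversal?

Tree insertion order: [2, 47, 42, 19, 18, 4, 39, 24, 25, 10]
Tree (level-order array): [2, None, 47, 42, None, 19, None, 18, 39, 4, None, 24, None, None, 10, None, 25]
Postorder traversal: [10, 4, 18, 25, 24, 39, 19, 42, 47, 2]


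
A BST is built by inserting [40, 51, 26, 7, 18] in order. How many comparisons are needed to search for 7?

Search path for 7: 40 -> 26 -> 7
Found: True
Comparisons: 3


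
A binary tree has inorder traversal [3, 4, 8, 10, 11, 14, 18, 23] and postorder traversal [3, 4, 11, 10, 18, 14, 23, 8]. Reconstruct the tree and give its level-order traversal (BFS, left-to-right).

Inorder:   [3, 4, 8, 10, 11, 14, 18, 23]
Postorder: [3, 4, 11, 10, 18, 14, 23, 8]
Algorithm: postorder visits root last, so walk postorder right-to-left;
each value is the root of the current inorder slice — split it at that
value, recurse on the right subtree first, then the left.
Recursive splits:
  root=8; inorder splits into left=[3, 4], right=[10, 11, 14, 18, 23]
  root=23; inorder splits into left=[10, 11, 14, 18], right=[]
  root=14; inorder splits into left=[10, 11], right=[18]
  root=18; inorder splits into left=[], right=[]
  root=10; inorder splits into left=[], right=[11]
  root=11; inorder splits into left=[], right=[]
  root=4; inorder splits into left=[3], right=[]
  root=3; inorder splits into left=[], right=[]
Reconstructed level-order: [8, 4, 23, 3, 14, 10, 18, 11]


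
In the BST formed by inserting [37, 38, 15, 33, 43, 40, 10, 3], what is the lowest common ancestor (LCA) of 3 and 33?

Tree insertion order: [37, 38, 15, 33, 43, 40, 10, 3]
Tree (level-order array): [37, 15, 38, 10, 33, None, 43, 3, None, None, None, 40]
In a BST, the LCA of p=3, q=33 is the first node v on the
root-to-leaf path with p <= v <= q (go left if both < v, right if both > v).
Walk from root:
  at 37: both 3 and 33 < 37, go left
  at 15: 3 <= 15 <= 33, this is the LCA
LCA = 15


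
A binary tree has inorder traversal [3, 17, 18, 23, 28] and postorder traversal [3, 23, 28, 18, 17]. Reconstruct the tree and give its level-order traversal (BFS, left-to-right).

Inorder:   [3, 17, 18, 23, 28]
Postorder: [3, 23, 28, 18, 17]
Algorithm: postorder visits root last, so walk postorder right-to-left;
each value is the root of the current inorder slice — split it at that
value, recurse on the right subtree first, then the left.
Recursive splits:
  root=17; inorder splits into left=[3], right=[18, 23, 28]
  root=18; inorder splits into left=[], right=[23, 28]
  root=28; inorder splits into left=[23], right=[]
  root=23; inorder splits into left=[], right=[]
  root=3; inorder splits into left=[], right=[]
Reconstructed level-order: [17, 3, 18, 28, 23]


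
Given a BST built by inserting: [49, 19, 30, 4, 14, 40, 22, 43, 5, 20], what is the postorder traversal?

Tree insertion order: [49, 19, 30, 4, 14, 40, 22, 43, 5, 20]
Tree (level-order array): [49, 19, None, 4, 30, None, 14, 22, 40, 5, None, 20, None, None, 43]
Postorder traversal: [5, 14, 4, 20, 22, 43, 40, 30, 19, 49]


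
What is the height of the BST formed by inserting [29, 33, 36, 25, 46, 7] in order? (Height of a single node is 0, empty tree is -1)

Insertion order: [29, 33, 36, 25, 46, 7]
Tree (level-order array): [29, 25, 33, 7, None, None, 36, None, None, None, 46]
Compute height bottom-up (empty subtree = -1):
  height(7) = 1 + max(-1, -1) = 0
  height(25) = 1 + max(0, -1) = 1
  height(46) = 1 + max(-1, -1) = 0
  height(36) = 1 + max(-1, 0) = 1
  height(33) = 1 + max(-1, 1) = 2
  height(29) = 1 + max(1, 2) = 3
Height = 3


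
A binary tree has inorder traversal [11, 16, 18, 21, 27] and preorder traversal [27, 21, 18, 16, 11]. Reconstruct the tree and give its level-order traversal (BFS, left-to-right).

Inorder:  [11, 16, 18, 21, 27]
Preorder: [27, 21, 18, 16, 11]
Algorithm: preorder visits root first, so consume preorder in order;
for each root, split the current inorder slice at that value into
left-subtree inorder and right-subtree inorder, then recurse.
Recursive splits:
  root=27; inorder splits into left=[11, 16, 18, 21], right=[]
  root=21; inorder splits into left=[11, 16, 18], right=[]
  root=18; inorder splits into left=[11, 16], right=[]
  root=16; inorder splits into left=[11], right=[]
  root=11; inorder splits into left=[], right=[]
Reconstructed level-order: [27, 21, 18, 16, 11]


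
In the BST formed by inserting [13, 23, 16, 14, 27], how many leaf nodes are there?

Tree built from: [13, 23, 16, 14, 27]
Tree (level-order array): [13, None, 23, 16, 27, 14]
Rule: A leaf has 0 children.
Per-node child counts:
  node 13: 1 child(ren)
  node 23: 2 child(ren)
  node 16: 1 child(ren)
  node 14: 0 child(ren)
  node 27: 0 child(ren)
Matching nodes: [14, 27]
Count of leaf nodes: 2


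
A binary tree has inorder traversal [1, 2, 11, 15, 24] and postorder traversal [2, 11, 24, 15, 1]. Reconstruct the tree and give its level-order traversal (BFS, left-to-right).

Inorder:   [1, 2, 11, 15, 24]
Postorder: [2, 11, 24, 15, 1]
Algorithm: postorder visits root last, so walk postorder right-to-left;
each value is the root of the current inorder slice — split it at that
value, recurse on the right subtree first, then the left.
Recursive splits:
  root=1; inorder splits into left=[], right=[2, 11, 15, 24]
  root=15; inorder splits into left=[2, 11], right=[24]
  root=24; inorder splits into left=[], right=[]
  root=11; inorder splits into left=[2], right=[]
  root=2; inorder splits into left=[], right=[]
Reconstructed level-order: [1, 15, 11, 24, 2]


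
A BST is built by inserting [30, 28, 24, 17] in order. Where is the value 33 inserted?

Starting tree (level order): [30, 28, None, 24, None, 17]
Insertion path: 30
Result: insert 33 as right child of 30
Final tree (level order): [30, 28, 33, 24, None, None, None, 17]


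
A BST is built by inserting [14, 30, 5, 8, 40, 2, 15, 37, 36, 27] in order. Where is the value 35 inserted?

Starting tree (level order): [14, 5, 30, 2, 8, 15, 40, None, None, None, None, None, 27, 37, None, None, None, 36]
Insertion path: 14 -> 30 -> 40 -> 37 -> 36
Result: insert 35 as left child of 36
Final tree (level order): [14, 5, 30, 2, 8, 15, 40, None, None, None, None, None, 27, 37, None, None, None, 36, None, 35]


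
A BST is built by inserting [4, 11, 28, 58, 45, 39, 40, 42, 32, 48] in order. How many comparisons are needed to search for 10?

Search path for 10: 4 -> 11
Found: False
Comparisons: 2


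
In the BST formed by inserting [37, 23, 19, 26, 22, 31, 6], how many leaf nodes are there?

Tree built from: [37, 23, 19, 26, 22, 31, 6]
Tree (level-order array): [37, 23, None, 19, 26, 6, 22, None, 31]
Rule: A leaf has 0 children.
Per-node child counts:
  node 37: 1 child(ren)
  node 23: 2 child(ren)
  node 19: 2 child(ren)
  node 6: 0 child(ren)
  node 22: 0 child(ren)
  node 26: 1 child(ren)
  node 31: 0 child(ren)
Matching nodes: [6, 22, 31]
Count of leaf nodes: 3


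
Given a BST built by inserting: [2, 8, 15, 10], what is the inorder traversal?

Tree insertion order: [2, 8, 15, 10]
Tree (level-order array): [2, None, 8, None, 15, 10]
Inorder traversal: [2, 8, 10, 15]


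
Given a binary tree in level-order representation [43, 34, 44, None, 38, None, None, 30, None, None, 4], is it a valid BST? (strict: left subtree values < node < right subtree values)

Level-order array: [43, 34, 44, None, 38, None, None, 30, None, None, 4]
Validate using subtree bounds (lo, hi): at each node, require lo < value < hi,
then recurse left with hi=value and right with lo=value.
Preorder trace (stopping at first violation):
  at node 43 with bounds (-inf, +inf): OK
  at node 34 with bounds (-inf, 43): OK
  at node 38 with bounds (34, 43): OK
  at node 30 with bounds (34, 38): VIOLATION
Node 30 violates its bound: not (34 < 30 < 38).
Result: Not a valid BST


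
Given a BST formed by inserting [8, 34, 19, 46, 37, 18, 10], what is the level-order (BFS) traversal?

Tree insertion order: [8, 34, 19, 46, 37, 18, 10]
Tree (level-order array): [8, None, 34, 19, 46, 18, None, 37, None, 10]
BFS from the root, enqueuing left then right child of each popped node:
  queue [8] -> pop 8, enqueue [34], visited so far: [8]
  queue [34] -> pop 34, enqueue [19, 46], visited so far: [8, 34]
  queue [19, 46] -> pop 19, enqueue [18], visited so far: [8, 34, 19]
  queue [46, 18] -> pop 46, enqueue [37], visited so far: [8, 34, 19, 46]
  queue [18, 37] -> pop 18, enqueue [10], visited so far: [8, 34, 19, 46, 18]
  queue [37, 10] -> pop 37, enqueue [none], visited so far: [8, 34, 19, 46, 18, 37]
  queue [10] -> pop 10, enqueue [none], visited so far: [8, 34, 19, 46, 18, 37, 10]
Result: [8, 34, 19, 46, 18, 37, 10]


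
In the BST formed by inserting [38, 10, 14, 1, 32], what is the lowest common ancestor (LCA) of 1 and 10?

Tree insertion order: [38, 10, 14, 1, 32]
Tree (level-order array): [38, 10, None, 1, 14, None, None, None, 32]
In a BST, the LCA of p=1, q=10 is the first node v on the
root-to-leaf path with p <= v <= q (go left if both < v, right if both > v).
Walk from root:
  at 38: both 1 and 10 < 38, go left
  at 10: 1 <= 10 <= 10, this is the LCA
LCA = 10


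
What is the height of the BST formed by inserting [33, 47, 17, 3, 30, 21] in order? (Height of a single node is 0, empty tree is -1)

Insertion order: [33, 47, 17, 3, 30, 21]
Tree (level-order array): [33, 17, 47, 3, 30, None, None, None, None, 21]
Compute height bottom-up (empty subtree = -1):
  height(3) = 1 + max(-1, -1) = 0
  height(21) = 1 + max(-1, -1) = 0
  height(30) = 1 + max(0, -1) = 1
  height(17) = 1 + max(0, 1) = 2
  height(47) = 1 + max(-1, -1) = 0
  height(33) = 1 + max(2, 0) = 3
Height = 3


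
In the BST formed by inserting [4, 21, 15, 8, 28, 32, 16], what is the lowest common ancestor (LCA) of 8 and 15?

Tree insertion order: [4, 21, 15, 8, 28, 32, 16]
Tree (level-order array): [4, None, 21, 15, 28, 8, 16, None, 32]
In a BST, the LCA of p=8, q=15 is the first node v on the
root-to-leaf path with p <= v <= q (go left if both < v, right if both > v).
Walk from root:
  at 4: both 8 and 15 > 4, go right
  at 21: both 8 and 15 < 21, go left
  at 15: 8 <= 15 <= 15, this is the LCA
LCA = 15


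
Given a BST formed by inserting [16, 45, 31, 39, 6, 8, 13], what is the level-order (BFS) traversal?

Tree insertion order: [16, 45, 31, 39, 6, 8, 13]
Tree (level-order array): [16, 6, 45, None, 8, 31, None, None, 13, None, 39]
BFS from the root, enqueuing left then right child of each popped node:
  queue [16] -> pop 16, enqueue [6, 45], visited so far: [16]
  queue [6, 45] -> pop 6, enqueue [8], visited so far: [16, 6]
  queue [45, 8] -> pop 45, enqueue [31], visited so far: [16, 6, 45]
  queue [8, 31] -> pop 8, enqueue [13], visited so far: [16, 6, 45, 8]
  queue [31, 13] -> pop 31, enqueue [39], visited so far: [16, 6, 45, 8, 31]
  queue [13, 39] -> pop 13, enqueue [none], visited so far: [16, 6, 45, 8, 31, 13]
  queue [39] -> pop 39, enqueue [none], visited so far: [16, 6, 45, 8, 31, 13, 39]
Result: [16, 6, 45, 8, 31, 13, 39]


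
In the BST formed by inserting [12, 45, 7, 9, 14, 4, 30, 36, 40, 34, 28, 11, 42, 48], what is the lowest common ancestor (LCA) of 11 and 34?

Tree insertion order: [12, 45, 7, 9, 14, 4, 30, 36, 40, 34, 28, 11, 42, 48]
Tree (level-order array): [12, 7, 45, 4, 9, 14, 48, None, None, None, 11, None, 30, None, None, None, None, 28, 36, None, None, 34, 40, None, None, None, 42]
In a BST, the LCA of p=11, q=34 is the first node v on the
root-to-leaf path with p <= v <= q (go left if both < v, right if both > v).
Walk from root:
  at 12: 11 <= 12 <= 34, this is the LCA
LCA = 12


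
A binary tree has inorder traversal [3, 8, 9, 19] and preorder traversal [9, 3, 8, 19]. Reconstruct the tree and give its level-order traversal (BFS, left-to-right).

Inorder:  [3, 8, 9, 19]
Preorder: [9, 3, 8, 19]
Algorithm: preorder visits root first, so consume preorder in order;
for each root, split the current inorder slice at that value into
left-subtree inorder and right-subtree inorder, then recurse.
Recursive splits:
  root=9; inorder splits into left=[3, 8], right=[19]
  root=3; inorder splits into left=[], right=[8]
  root=8; inorder splits into left=[], right=[]
  root=19; inorder splits into left=[], right=[]
Reconstructed level-order: [9, 3, 19, 8]


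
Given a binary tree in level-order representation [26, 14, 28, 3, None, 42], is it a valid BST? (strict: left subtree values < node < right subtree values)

Level-order array: [26, 14, 28, 3, None, 42]
Validate using subtree bounds (lo, hi): at each node, require lo < value < hi,
then recurse left with hi=value and right with lo=value.
Preorder trace (stopping at first violation):
  at node 26 with bounds (-inf, +inf): OK
  at node 14 with bounds (-inf, 26): OK
  at node 3 with bounds (-inf, 14): OK
  at node 28 with bounds (26, +inf): OK
  at node 42 with bounds (26, 28): VIOLATION
Node 42 violates its bound: not (26 < 42 < 28).
Result: Not a valid BST


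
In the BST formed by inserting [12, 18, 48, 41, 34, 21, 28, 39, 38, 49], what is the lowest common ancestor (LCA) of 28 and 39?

Tree insertion order: [12, 18, 48, 41, 34, 21, 28, 39, 38, 49]
Tree (level-order array): [12, None, 18, None, 48, 41, 49, 34, None, None, None, 21, 39, None, 28, 38]
In a BST, the LCA of p=28, q=39 is the first node v on the
root-to-leaf path with p <= v <= q (go left if both < v, right if both > v).
Walk from root:
  at 12: both 28 and 39 > 12, go right
  at 18: both 28 and 39 > 18, go right
  at 48: both 28 and 39 < 48, go left
  at 41: both 28 and 39 < 41, go left
  at 34: 28 <= 34 <= 39, this is the LCA
LCA = 34


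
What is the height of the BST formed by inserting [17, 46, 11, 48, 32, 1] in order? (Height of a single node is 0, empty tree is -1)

Insertion order: [17, 46, 11, 48, 32, 1]
Tree (level-order array): [17, 11, 46, 1, None, 32, 48]
Compute height bottom-up (empty subtree = -1):
  height(1) = 1 + max(-1, -1) = 0
  height(11) = 1 + max(0, -1) = 1
  height(32) = 1 + max(-1, -1) = 0
  height(48) = 1 + max(-1, -1) = 0
  height(46) = 1 + max(0, 0) = 1
  height(17) = 1 + max(1, 1) = 2
Height = 2


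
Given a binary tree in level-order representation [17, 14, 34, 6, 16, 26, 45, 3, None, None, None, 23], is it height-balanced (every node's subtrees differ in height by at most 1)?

Tree (level-order array): [17, 14, 34, 6, 16, 26, 45, 3, None, None, None, 23]
Definition: a tree is height-balanced if, at every node, |h(left) - h(right)| <= 1 (empty subtree has height -1).
Bottom-up per-node check:
  node 3: h_left=-1, h_right=-1, diff=0 [OK], height=0
  node 6: h_left=0, h_right=-1, diff=1 [OK], height=1
  node 16: h_left=-1, h_right=-1, diff=0 [OK], height=0
  node 14: h_left=1, h_right=0, diff=1 [OK], height=2
  node 23: h_left=-1, h_right=-1, diff=0 [OK], height=0
  node 26: h_left=0, h_right=-1, diff=1 [OK], height=1
  node 45: h_left=-1, h_right=-1, diff=0 [OK], height=0
  node 34: h_left=1, h_right=0, diff=1 [OK], height=2
  node 17: h_left=2, h_right=2, diff=0 [OK], height=3
All nodes satisfy the balance condition.
Result: Balanced


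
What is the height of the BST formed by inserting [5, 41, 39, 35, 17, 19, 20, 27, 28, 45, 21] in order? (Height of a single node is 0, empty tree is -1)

Insertion order: [5, 41, 39, 35, 17, 19, 20, 27, 28, 45, 21]
Tree (level-order array): [5, None, 41, 39, 45, 35, None, None, None, 17, None, None, 19, None, 20, None, 27, 21, 28]
Compute height bottom-up (empty subtree = -1):
  height(21) = 1 + max(-1, -1) = 0
  height(28) = 1 + max(-1, -1) = 0
  height(27) = 1 + max(0, 0) = 1
  height(20) = 1 + max(-1, 1) = 2
  height(19) = 1 + max(-1, 2) = 3
  height(17) = 1 + max(-1, 3) = 4
  height(35) = 1 + max(4, -1) = 5
  height(39) = 1 + max(5, -1) = 6
  height(45) = 1 + max(-1, -1) = 0
  height(41) = 1 + max(6, 0) = 7
  height(5) = 1 + max(-1, 7) = 8
Height = 8


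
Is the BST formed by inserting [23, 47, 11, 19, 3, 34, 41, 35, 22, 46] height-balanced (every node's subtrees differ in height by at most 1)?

Tree (level-order array): [23, 11, 47, 3, 19, 34, None, None, None, None, 22, None, 41, None, None, 35, 46]
Definition: a tree is height-balanced if, at every node, |h(left) - h(right)| <= 1 (empty subtree has height -1).
Bottom-up per-node check:
  node 3: h_left=-1, h_right=-1, diff=0 [OK], height=0
  node 22: h_left=-1, h_right=-1, diff=0 [OK], height=0
  node 19: h_left=-1, h_right=0, diff=1 [OK], height=1
  node 11: h_left=0, h_right=1, diff=1 [OK], height=2
  node 35: h_left=-1, h_right=-1, diff=0 [OK], height=0
  node 46: h_left=-1, h_right=-1, diff=0 [OK], height=0
  node 41: h_left=0, h_right=0, diff=0 [OK], height=1
  node 34: h_left=-1, h_right=1, diff=2 [FAIL (|-1-1|=2 > 1)], height=2
  node 47: h_left=2, h_right=-1, diff=3 [FAIL (|2--1|=3 > 1)], height=3
  node 23: h_left=2, h_right=3, diff=1 [OK], height=4
Node 34 violates the condition: |-1 - 1| = 2 > 1.
Result: Not balanced


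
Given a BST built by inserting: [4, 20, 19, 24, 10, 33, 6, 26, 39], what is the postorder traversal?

Tree insertion order: [4, 20, 19, 24, 10, 33, 6, 26, 39]
Tree (level-order array): [4, None, 20, 19, 24, 10, None, None, 33, 6, None, 26, 39]
Postorder traversal: [6, 10, 19, 26, 39, 33, 24, 20, 4]


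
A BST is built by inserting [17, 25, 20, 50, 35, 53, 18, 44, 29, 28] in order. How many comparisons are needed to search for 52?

Search path for 52: 17 -> 25 -> 50 -> 53
Found: False
Comparisons: 4


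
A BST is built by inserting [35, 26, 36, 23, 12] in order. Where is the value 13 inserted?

Starting tree (level order): [35, 26, 36, 23, None, None, None, 12]
Insertion path: 35 -> 26 -> 23 -> 12
Result: insert 13 as right child of 12
Final tree (level order): [35, 26, 36, 23, None, None, None, 12, None, None, 13]


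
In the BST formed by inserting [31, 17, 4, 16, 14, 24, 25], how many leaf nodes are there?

Tree built from: [31, 17, 4, 16, 14, 24, 25]
Tree (level-order array): [31, 17, None, 4, 24, None, 16, None, 25, 14]
Rule: A leaf has 0 children.
Per-node child counts:
  node 31: 1 child(ren)
  node 17: 2 child(ren)
  node 4: 1 child(ren)
  node 16: 1 child(ren)
  node 14: 0 child(ren)
  node 24: 1 child(ren)
  node 25: 0 child(ren)
Matching nodes: [14, 25]
Count of leaf nodes: 2


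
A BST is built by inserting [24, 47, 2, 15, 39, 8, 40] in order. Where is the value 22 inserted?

Starting tree (level order): [24, 2, 47, None, 15, 39, None, 8, None, None, 40]
Insertion path: 24 -> 2 -> 15
Result: insert 22 as right child of 15
Final tree (level order): [24, 2, 47, None, 15, 39, None, 8, 22, None, 40]


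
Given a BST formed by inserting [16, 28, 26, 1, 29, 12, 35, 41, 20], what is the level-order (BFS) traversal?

Tree insertion order: [16, 28, 26, 1, 29, 12, 35, 41, 20]
Tree (level-order array): [16, 1, 28, None, 12, 26, 29, None, None, 20, None, None, 35, None, None, None, 41]
BFS from the root, enqueuing left then right child of each popped node:
  queue [16] -> pop 16, enqueue [1, 28], visited so far: [16]
  queue [1, 28] -> pop 1, enqueue [12], visited so far: [16, 1]
  queue [28, 12] -> pop 28, enqueue [26, 29], visited so far: [16, 1, 28]
  queue [12, 26, 29] -> pop 12, enqueue [none], visited so far: [16, 1, 28, 12]
  queue [26, 29] -> pop 26, enqueue [20], visited so far: [16, 1, 28, 12, 26]
  queue [29, 20] -> pop 29, enqueue [35], visited so far: [16, 1, 28, 12, 26, 29]
  queue [20, 35] -> pop 20, enqueue [none], visited so far: [16, 1, 28, 12, 26, 29, 20]
  queue [35] -> pop 35, enqueue [41], visited so far: [16, 1, 28, 12, 26, 29, 20, 35]
  queue [41] -> pop 41, enqueue [none], visited so far: [16, 1, 28, 12, 26, 29, 20, 35, 41]
Result: [16, 1, 28, 12, 26, 29, 20, 35, 41]


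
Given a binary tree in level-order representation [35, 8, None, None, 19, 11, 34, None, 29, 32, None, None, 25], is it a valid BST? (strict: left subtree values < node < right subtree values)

Level-order array: [35, 8, None, None, 19, 11, 34, None, 29, 32, None, None, 25]
Validate using subtree bounds (lo, hi): at each node, require lo < value < hi,
then recurse left with hi=value and right with lo=value.
Preorder trace (stopping at first violation):
  at node 35 with bounds (-inf, +inf): OK
  at node 8 with bounds (-inf, 35): OK
  at node 19 with bounds (8, 35): OK
  at node 11 with bounds (8, 19): OK
  at node 29 with bounds (11, 19): VIOLATION
Node 29 violates its bound: not (11 < 29 < 19).
Result: Not a valid BST


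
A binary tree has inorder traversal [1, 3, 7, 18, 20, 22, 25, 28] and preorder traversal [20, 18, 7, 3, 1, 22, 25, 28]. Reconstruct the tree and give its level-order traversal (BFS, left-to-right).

Inorder:  [1, 3, 7, 18, 20, 22, 25, 28]
Preorder: [20, 18, 7, 3, 1, 22, 25, 28]
Algorithm: preorder visits root first, so consume preorder in order;
for each root, split the current inorder slice at that value into
left-subtree inorder and right-subtree inorder, then recurse.
Recursive splits:
  root=20; inorder splits into left=[1, 3, 7, 18], right=[22, 25, 28]
  root=18; inorder splits into left=[1, 3, 7], right=[]
  root=7; inorder splits into left=[1, 3], right=[]
  root=3; inorder splits into left=[1], right=[]
  root=1; inorder splits into left=[], right=[]
  root=22; inorder splits into left=[], right=[25, 28]
  root=25; inorder splits into left=[], right=[28]
  root=28; inorder splits into left=[], right=[]
Reconstructed level-order: [20, 18, 22, 7, 25, 3, 28, 1]


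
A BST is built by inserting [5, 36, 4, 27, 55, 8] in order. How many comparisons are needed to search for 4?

Search path for 4: 5 -> 4
Found: True
Comparisons: 2


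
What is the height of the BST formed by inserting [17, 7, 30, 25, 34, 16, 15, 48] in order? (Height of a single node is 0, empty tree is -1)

Insertion order: [17, 7, 30, 25, 34, 16, 15, 48]
Tree (level-order array): [17, 7, 30, None, 16, 25, 34, 15, None, None, None, None, 48]
Compute height bottom-up (empty subtree = -1):
  height(15) = 1 + max(-1, -1) = 0
  height(16) = 1 + max(0, -1) = 1
  height(7) = 1 + max(-1, 1) = 2
  height(25) = 1 + max(-1, -1) = 0
  height(48) = 1 + max(-1, -1) = 0
  height(34) = 1 + max(-1, 0) = 1
  height(30) = 1 + max(0, 1) = 2
  height(17) = 1 + max(2, 2) = 3
Height = 3


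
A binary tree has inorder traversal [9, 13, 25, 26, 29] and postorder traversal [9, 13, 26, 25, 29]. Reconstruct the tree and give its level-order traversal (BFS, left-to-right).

Inorder:   [9, 13, 25, 26, 29]
Postorder: [9, 13, 26, 25, 29]
Algorithm: postorder visits root last, so walk postorder right-to-left;
each value is the root of the current inorder slice — split it at that
value, recurse on the right subtree first, then the left.
Recursive splits:
  root=29; inorder splits into left=[9, 13, 25, 26], right=[]
  root=25; inorder splits into left=[9, 13], right=[26]
  root=26; inorder splits into left=[], right=[]
  root=13; inorder splits into left=[9], right=[]
  root=9; inorder splits into left=[], right=[]
Reconstructed level-order: [29, 25, 13, 26, 9]


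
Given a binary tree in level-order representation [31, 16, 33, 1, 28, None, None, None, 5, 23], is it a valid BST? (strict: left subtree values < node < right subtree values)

Level-order array: [31, 16, 33, 1, 28, None, None, None, 5, 23]
Validate using subtree bounds (lo, hi): at each node, require lo < value < hi,
then recurse left with hi=value and right with lo=value.
Preorder trace (stopping at first violation):
  at node 31 with bounds (-inf, +inf): OK
  at node 16 with bounds (-inf, 31): OK
  at node 1 with bounds (-inf, 16): OK
  at node 5 with bounds (1, 16): OK
  at node 28 with bounds (16, 31): OK
  at node 23 with bounds (16, 28): OK
  at node 33 with bounds (31, +inf): OK
No violation found at any node.
Result: Valid BST


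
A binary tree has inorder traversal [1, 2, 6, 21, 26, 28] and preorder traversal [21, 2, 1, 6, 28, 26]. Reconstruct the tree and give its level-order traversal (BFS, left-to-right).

Inorder:  [1, 2, 6, 21, 26, 28]
Preorder: [21, 2, 1, 6, 28, 26]
Algorithm: preorder visits root first, so consume preorder in order;
for each root, split the current inorder slice at that value into
left-subtree inorder and right-subtree inorder, then recurse.
Recursive splits:
  root=21; inorder splits into left=[1, 2, 6], right=[26, 28]
  root=2; inorder splits into left=[1], right=[6]
  root=1; inorder splits into left=[], right=[]
  root=6; inorder splits into left=[], right=[]
  root=28; inorder splits into left=[26], right=[]
  root=26; inorder splits into left=[], right=[]
Reconstructed level-order: [21, 2, 28, 1, 6, 26]


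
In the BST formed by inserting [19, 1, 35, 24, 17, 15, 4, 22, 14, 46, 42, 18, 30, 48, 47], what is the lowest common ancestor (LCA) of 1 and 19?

Tree insertion order: [19, 1, 35, 24, 17, 15, 4, 22, 14, 46, 42, 18, 30, 48, 47]
Tree (level-order array): [19, 1, 35, None, 17, 24, 46, 15, 18, 22, 30, 42, 48, 4, None, None, None, None, None, None, None, None, None, 47, None, None, 14]
In a BST, the LCA of p=1, q=19 is the first node v on the
root-to-leaf path with p <= v <= q (go left if both < v, right if both > v).
Walk from root:
  at 19: 1 <= 19 <= 19, this is the LCA
LCA = 19


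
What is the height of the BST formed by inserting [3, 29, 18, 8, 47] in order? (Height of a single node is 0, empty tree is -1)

Insertion order: [3, 29, 18, 8, 47]
Tree (level-order array): [3, None, 29, 18, 47, 8]
Compute height bottom-up (empty subtree = -1):
  height(8) = 1 + max(-1, -1) = 0
  height(18) = 1 + max(0, -1) = 1
  height(47) = 1 + max(-1, -1) = 0
  height(29) = 1 + max(1, 0) = 2
  height(3) = 1 + max(-1, 2) = 3
Height = 3


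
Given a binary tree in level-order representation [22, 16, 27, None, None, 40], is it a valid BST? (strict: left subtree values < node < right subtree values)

Level-order array: [22, 16, 27, None, None, 40]
Validate using subtree bounds (lo, hi): at each node, require lo < value < hi,
then recurse left with hi=value and right with lo=value.
Preorder trace (stopping at first violation):
  at node 22 with bounds (-inf, +inf): OK
  at node 16 with bounds (-inf, 22): OK
  at node 27 with bounds (22, +inf): OK
  at node 40 with bounds (22, 27): VIOLATION
Node 40 violates its bound: not (22 < 40 < 27).
Result: Not a valid BST


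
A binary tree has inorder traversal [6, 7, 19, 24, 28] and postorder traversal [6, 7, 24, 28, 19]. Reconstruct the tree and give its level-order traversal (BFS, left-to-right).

Inorder:   [6, 7, 19, 24, 28]
Postorder: [6, 7, 24, 28, 19]
Algorithm: postorder visits root last, so walk postorder right-to-left;
each value is the root of the current inorder slice — split it at that
value, recurse on the right subtree first, then the left.
Recursive splits:
  root=19; inorder splits into left=[6, 7], right=[24, 28]
  root=28; inorder splits into left=[24], right=[]
  root=24; inorder splits into left=[], right=[]
  root=7; inorder splits into left=[6], right=[]
  root=6; inorder splits into left=[], right=[]
Reconstructed level-order: [19, 7, 28, 6, 24]


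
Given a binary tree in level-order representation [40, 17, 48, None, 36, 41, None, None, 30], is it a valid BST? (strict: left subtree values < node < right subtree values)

Level-order array: [40, 17, 48, None, 36, 41, None, None, 30]
Validate using subtree bounds (lo, hi): at each node, require lo < value < hi,
then recurse left with hi=value and right with lo=value.
Preorder trace (stopping at first violation):
  at node 40 with bounds (-inf, +inf): OK
  at node 17 with bounds (-inf, 40): OK
  at node 36 with bounds (17, 40): OK
  at node 30 with bounds (36, 40): VIOLATION
Node 30 violates its bound: not (36 < 30 < 40).
Result: Not a valid BST


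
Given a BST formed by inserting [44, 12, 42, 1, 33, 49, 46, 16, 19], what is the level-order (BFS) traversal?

Tree insertion order: [44, 12, 42, 1, 33, 49, 46, 16, 19]
Tree (level-order array): [44, 12, 49, 1, 42, 46, None, None, None, 33, None, None, None, 16, None, None, 19]
BFS from the root, enqueuing left then right child of each popped node:
  queue [44] -> pop 44, enqueue [12, 49], visited so far: [44]
  queue [12, 49] -> pop 12, enqueue [1, 42], visited so far: [44, 12]
  queue [49, 1, 42] -> pop 49, enqueue [46], visited so far: [44, 12, 49]
  queue [1, 42, 46] -> pop 1, enqueue [none], visited so far: [44, 12, 49, 1]
  queue [42, 46] -> pop 42, enqueue [33], visited so far: [44, 12, 49, 1, 42]
  queue [46, 33] -> pop 46, enqueue [none], visited so far: [44, 12, 49, 1, 42, 46]
  queue [33] -> pop 33, enqueue [16], visited so far: [44, 12, 49, 1, 42, 46, 33]
  queue [16] -> pop 16, enqueue [19], visited so far: [44, 12, 49, 1, 42, 46, 33, 16]
  queue [19] -> pop 19, enqueue [none], visited so far: [44, 12, 49, 1, 42, 46, 33, 16, 19]
Result: [44, 12, 49, 1, 42, 46, 33, 16, 19]


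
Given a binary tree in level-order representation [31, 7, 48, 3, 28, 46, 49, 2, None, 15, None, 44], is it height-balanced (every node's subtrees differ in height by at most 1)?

Tree (level-order array): [31, 7, 48, 3, 28, 46, 49, 2, None, 15, None, 44]
Definition: a tree is height-balanced if, at every node, |h(left) - h(right)| <= 1 (empty subtree has height -1).
Bottom-up per-node check:
  node 2: h_left=-1, h_right=-1, diff=0 [OK], height=0
  node 3: h_left=0, h_right=-1, diff=1 [OK], height=1
  node 15: h_left=-1, h_right=-1, diff=0 [OK], height=0
  node 28: h_left=0, h_right=-1, diff=1 [OK], height=1
  node 7: h_left=1, h_right=1, diff=0 [OK], height=2
  node 44: h_left=-1, h_right=-1, diff=0 [OK], height=0
  node 46: h_left=0, h_right=-1, diff=1 [OK], height=1
  node 49: h_left=-1, h_right=-1, diff=0 [OK], height=0
  node 48: h_left=1, h_right=0, diff=1 [OK], height=2
  node 31: h_left=2, h_right=2, diff=0 [OK], height=3
All nodes satisfy the balance condition.
Result: Balanced


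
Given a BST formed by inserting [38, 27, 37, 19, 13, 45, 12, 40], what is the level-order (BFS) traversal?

Tree insertion order: [38, 27, 37, 19, 13, 45, 12, 40]
Tree (level-order array): [38, 27, 45, 19, 37, 40, None, 13, None, None, None, None, None, 12]
BFS from the root, enqueuing left then right child of each popped node:
  queue [38] -> pop 38, enqueue [27, 45], visited so far: [38]
  queue [27, 45] -> pop 27, enqueue [19, 37], visited so far: [38, 27]
  queue [45, 19, 37] -> pop 45, enqueue [40], visited so far: [38, 27, 45]
  queue [19, 37, 40] -> pop 19, enqueue [13], visited so far: [38, 27, 45, 19]
  queue [37, 40, 13] -> pop 37, enqueue [none], visited so far: [38, 27, 45, 19, 37]
  queue [40, 13] -> pop 40, enqueue [none], visited so far: [38, 27, 45, 19, 37, 40]
  queue [13] -> pop 13, enqueue [12], visited so far: [38, 27, 45, 19, 37, 40, 13]
  queue [12] -> pop 12, enqueue [none], visited so far: [38, 27, 45, 19, 37, 40, 13, 12]
Result: [38, 27, 45, 19, 37, 40, 13, 12]
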